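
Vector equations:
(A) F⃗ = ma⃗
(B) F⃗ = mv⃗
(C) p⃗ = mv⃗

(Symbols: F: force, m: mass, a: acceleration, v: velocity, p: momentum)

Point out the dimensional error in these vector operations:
(B) F⃗ = mv⃗

(A) F⃗ = ma⃗: LHS [L M T^-2], RHS [L M T^-2] ✓ — Force and acceleration are vectors, mass is a scalar
(B) F⃗ = mv⃗: LHS [L M T^-2], RHS [L M T^-1] ✗ — mass times velocity is momentum, not force; should be ma⃗
(C) p⃗ = mv⃗: LHS [L M T^-1], RHS [L M T^-1] ✓ — mass (scalar) times velocity (vector)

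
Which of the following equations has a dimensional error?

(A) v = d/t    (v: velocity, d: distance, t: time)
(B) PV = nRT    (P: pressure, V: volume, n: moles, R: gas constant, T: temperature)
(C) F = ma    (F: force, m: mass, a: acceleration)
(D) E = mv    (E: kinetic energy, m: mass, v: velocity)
(D) E = mv

The equation (D) E = mv is dimensionally incorrect.

LHS (E): [L^2 M T^-2]
RHS (mv): [L M T^-1] ✗

The dimensions do not match. The other three equations balance.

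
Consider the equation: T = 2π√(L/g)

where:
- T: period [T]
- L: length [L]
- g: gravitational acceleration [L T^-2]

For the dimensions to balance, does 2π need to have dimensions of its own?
No

T has dimensions [T] and √(L/g) already has dimensions [T], so the equation balances without 2π contributing any dimensions. 2π is a pure (dimensionless) number; changing or removing it would not affect dimensional consistency.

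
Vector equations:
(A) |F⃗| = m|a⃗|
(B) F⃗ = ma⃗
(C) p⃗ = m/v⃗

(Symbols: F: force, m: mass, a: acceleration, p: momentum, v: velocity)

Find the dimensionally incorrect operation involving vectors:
(C) p⃗ = m/v⃗

(A) |F⃗| = m|a⃗|: LHS [L M T^-2], RHS [L M T^-2] ✓ — magnitudes of vectors are scalars
(B) F⃗ = ma⃗: LHS [L M T^-2], RHS [L M T^-2] ✓ — Force and acceleration are vectors, mass is a scalar
(C) p⃗ = m/v⃗: LHS [L M T^-1], RHS [L^-1 M T] ✗ — momentum is mass times velocity; should be mv⃗ (and division by a vector is undefined)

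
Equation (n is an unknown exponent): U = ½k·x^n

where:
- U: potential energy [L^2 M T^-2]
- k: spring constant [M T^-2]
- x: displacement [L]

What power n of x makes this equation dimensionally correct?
n = 2

U has dimensions [L^2 M T^-2]; x has dimensions [L].
The rest of the RHS has dimensions [M T^-2], so x^n must supply [L^2].
With n = 2: ½k·x^2 has dimensions [L^2 M T^-2], matching the LHS ✓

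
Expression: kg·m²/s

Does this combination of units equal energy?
No

The expression kg·m²/s has dimensions [L^2 M T^-1], but energy has dimensions [L^2 M T^-2].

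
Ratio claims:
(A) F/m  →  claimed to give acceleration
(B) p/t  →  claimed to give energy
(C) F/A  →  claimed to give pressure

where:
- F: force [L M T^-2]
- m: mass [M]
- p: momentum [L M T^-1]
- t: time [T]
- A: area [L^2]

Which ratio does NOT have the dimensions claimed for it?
(B) p/t does not give energy

(A) F/m: [L T^-2] = acceleration [L T^-2] ✓
(B) p/t: [L M T^-2] ≠ energy [L^2 M T^-2] ✗
(C) F/A: [L^-1 M T^-2] = pressure [L^-1 M T^-2] ✓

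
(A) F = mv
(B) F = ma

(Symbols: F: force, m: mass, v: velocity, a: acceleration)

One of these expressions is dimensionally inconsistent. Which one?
(A)

(A) F = mv: LHS [L M T^-2], RHS [L M T^-1] ✗
(B) F = ma: LHS [L M T^-2], RHS [L M T^-2] ✓

Expression (A) F = mv is dimensionally incorrect.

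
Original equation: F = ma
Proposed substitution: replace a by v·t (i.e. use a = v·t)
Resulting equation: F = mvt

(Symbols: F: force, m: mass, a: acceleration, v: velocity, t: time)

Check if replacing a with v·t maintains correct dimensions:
No

[a] = [L T^-2] and [v·t] = [L]. These differ, so the substitution replaces a quantity by one of different dimensions and the result F = mvt has LHS [L M T^-2] vs RHS [L M] — inconsistent.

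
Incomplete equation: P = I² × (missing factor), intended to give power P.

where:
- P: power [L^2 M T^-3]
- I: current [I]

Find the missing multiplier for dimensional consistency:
R (resistance), dimensions [I^-2 L^2 M T^-3]

P has dimensions [L^2 M T^-3] and I² has dimensions [I^2].
The missing factor must have dimensions [L^2 M T^-3] / [I^2] = [I^-2 L^2 M T^-3], i.e. resistance (R).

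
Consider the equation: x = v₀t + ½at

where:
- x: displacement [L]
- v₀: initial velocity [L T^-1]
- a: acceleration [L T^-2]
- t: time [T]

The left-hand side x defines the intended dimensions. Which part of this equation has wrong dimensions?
The term ½at

Checking each RHS term against the LHS:
- v₀t: [L] — matches x [L] ✓
- ½at: [L T^-1] — does NOT match x [L] ✗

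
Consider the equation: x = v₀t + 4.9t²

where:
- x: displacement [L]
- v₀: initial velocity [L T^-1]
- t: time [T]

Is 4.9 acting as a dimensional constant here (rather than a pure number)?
Yes

x has dimensions [L], while t² alone has dimensions [T^2]. For the equation to balance, the factor 4.9 must carry dimensions [L T^-2] — it is a dimensional constant (a numerical value of a physical quantity with its units suppressed), not a pure number.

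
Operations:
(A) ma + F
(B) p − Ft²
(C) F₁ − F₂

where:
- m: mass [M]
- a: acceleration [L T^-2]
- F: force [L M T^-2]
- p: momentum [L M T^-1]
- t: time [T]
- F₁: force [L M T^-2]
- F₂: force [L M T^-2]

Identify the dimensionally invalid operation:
(B) p − Ft²

(A) ma + F: ma [L M T^-2] and F [L M T^-2] — same dimensions ✓
(B) p − Ft²: p [L M T^-1] and Ft² [L M] — different dimensions cannot be added/subtracted ✗
(C) F₁ − F₂: F₁ [L M T^-2] and F₂ [L M T^-2] — same dimensions ✓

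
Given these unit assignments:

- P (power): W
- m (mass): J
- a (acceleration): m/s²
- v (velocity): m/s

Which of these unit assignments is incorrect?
m

The variable m (mass) should have units kg, not J.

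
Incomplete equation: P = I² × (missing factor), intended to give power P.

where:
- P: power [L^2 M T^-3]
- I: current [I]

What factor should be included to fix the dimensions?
R (resistance), dimensions [I^-2 L^2 M T^-3]

P has dimensions [L^2 M T^-3] and I² has dimensions [I^2].
The missing factor must have dimensions [L^2 M T^-3] / [I^2] = [I^-2 L^2 M T^-3], i.e. resistance (R).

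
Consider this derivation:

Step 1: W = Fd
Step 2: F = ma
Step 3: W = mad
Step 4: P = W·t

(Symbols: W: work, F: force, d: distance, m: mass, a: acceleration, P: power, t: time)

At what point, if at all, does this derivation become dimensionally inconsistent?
Step 4

Step 1: W = Fd → LHS [L^2 M T^-2], RHS [L^2 M T^-2] ✓
Step 2: F = ma → LHS [L M T^-2], RHS [L M T^-2] ✓
Step 3: W = mad → LHS [L^2 M T^-2], RHS [L^2 M T^-2] ✓
Step 4: P = W·t → LHS [L^2 M T^-3], RHS [L^2 M T^-1] ✗

The first dimensional inconsistency appears in step 4: P = W·t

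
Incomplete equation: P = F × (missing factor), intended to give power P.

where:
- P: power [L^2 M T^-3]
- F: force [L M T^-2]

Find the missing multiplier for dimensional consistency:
v (velocity), dimensions [L T^-1]

P has dimensions [L^2 M T^-3] and F has dimensions [L M T^-2].
The missing factor must have dimensions [L^2 M T^-3] / [L M T^-2] = [L T^-1], i.e. velocity (v).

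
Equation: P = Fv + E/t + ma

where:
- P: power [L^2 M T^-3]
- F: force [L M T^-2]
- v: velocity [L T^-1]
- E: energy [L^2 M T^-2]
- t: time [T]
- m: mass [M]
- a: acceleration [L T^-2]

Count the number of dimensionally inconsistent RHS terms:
1

LHS P: [L^2 M T^-3]
- Fv: [L^2 M T^-3] ✓
- E/t: [L^2 M T^-3] ✓
- ma: [L M T^-2] ✗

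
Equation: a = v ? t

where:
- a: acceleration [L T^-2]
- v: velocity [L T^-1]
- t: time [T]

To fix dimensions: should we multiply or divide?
division (÷): a = v ÷ t

a [L T^-2]; v [L T^-1]; t [T].
v × t → [L] ✗
v ÷ t → [L T^-2] ✓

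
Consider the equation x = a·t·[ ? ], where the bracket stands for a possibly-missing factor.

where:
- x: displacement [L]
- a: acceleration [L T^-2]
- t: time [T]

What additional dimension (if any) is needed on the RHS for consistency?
[T] — time (e.g. t)

x has dimensions [L]; a·t has dimensions [L T^-1].
The bracketed factor must supply [L] / [L T^-1] = [T].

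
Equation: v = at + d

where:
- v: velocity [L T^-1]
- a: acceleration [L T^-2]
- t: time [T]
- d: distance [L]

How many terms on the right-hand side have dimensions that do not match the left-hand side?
1

LHS v: [L T^-1]
- at: [L T^-1] ✓
- d: [L] ✗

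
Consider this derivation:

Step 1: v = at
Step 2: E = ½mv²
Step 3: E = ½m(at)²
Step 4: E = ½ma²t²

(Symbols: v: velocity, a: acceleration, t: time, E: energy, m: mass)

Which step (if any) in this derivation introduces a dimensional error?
No step introduces an error — all steps are dimensionally consistent.

Step 1: v = at → LHS [L T^-1], RHS [L T^-1] ✓
Step 2: E = ½mv² → LHS [L^2 M T^-2], RHS [L^2 M T^-2] ✓
Step 3: E = ½m(at)² → LHS [L^2 M T^-2], RHS [L^2 M T^-2] ✓
Step 4: E = ½ma²t² → LHS [L^2 M T^-2], RHS [L^2 M T^-2] ✓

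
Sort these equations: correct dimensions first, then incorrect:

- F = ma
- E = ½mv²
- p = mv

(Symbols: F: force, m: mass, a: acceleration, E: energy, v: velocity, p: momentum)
Dimensionally correct: F = ma, E = ½mv², p = mv
Dimensionally incorrect: none
Ordered (correct first, then incorrect): F = ma, E = ½mv², p = mv

- F = ma: LHS [L M T^-2], RHS [L M T^-2] → correct ✓
- E = ½mv²: LHS [L^2 M T^-2], RHS [L^2 M T^-2] → correct ✓
- p = mv: LHS [L M T^-1], RHS [L M T^-1] → correct ✓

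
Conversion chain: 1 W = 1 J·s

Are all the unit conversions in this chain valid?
The chain is incorrect (it contains an error).

Incorrect: Watt is J/s, not J·s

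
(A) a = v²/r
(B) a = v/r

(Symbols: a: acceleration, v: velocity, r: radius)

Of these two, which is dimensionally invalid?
(B)

(A) a = v²/r: LHS [L T^-2], RHS [L T^-2] ✓
(B) a = v/r: LHS [L T^-2], RHS [T^-1] ✗

Expression (B) a = v/r is dimensionally incorrect.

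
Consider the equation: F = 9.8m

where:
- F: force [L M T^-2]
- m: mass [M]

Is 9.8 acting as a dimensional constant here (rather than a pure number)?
Yes

F has dimensions [L M T^-2], while m alone has dimensions [M]. For the equation to balance, the factor 9.8 must carry dimensions [L T^-2] — it is a dimensional constant (a numerical value of a physical quantity with its units suppressed), not a pure number.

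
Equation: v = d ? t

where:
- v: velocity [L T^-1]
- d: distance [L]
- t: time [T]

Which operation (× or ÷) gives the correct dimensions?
division (÷): v = d ÷ t

v [L T^-1]; d [L]; t [T].
d × t → [L T] ✗
d ÷ t → [L T^-1] ✓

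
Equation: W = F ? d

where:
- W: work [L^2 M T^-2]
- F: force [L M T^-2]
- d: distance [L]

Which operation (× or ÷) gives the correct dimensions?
multiplication (×): W = F × d

W [L^2 M T^-2]; F [L M T^-2]; d [L].
F × d → [L^2 M T^-2] ✓
F ÷ d → [M T^-2] ✗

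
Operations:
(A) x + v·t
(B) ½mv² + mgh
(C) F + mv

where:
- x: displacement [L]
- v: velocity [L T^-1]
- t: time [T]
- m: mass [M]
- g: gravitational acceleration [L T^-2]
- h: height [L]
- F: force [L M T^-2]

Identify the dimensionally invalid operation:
(C) F + mv

(A) x + v·t: x [L] and v·t [L] — same dimensions ✓
(B) ½mv² + mgh: ½mv² [L^2 M T^-2] and mgh [L^2 M T^-2] — same dimensions ✓
(C) F + mv: F [L M T^-2] and mv [L M T^-1] — different dimensions cannot be added/subtracted ✗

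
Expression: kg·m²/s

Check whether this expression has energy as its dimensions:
No

The expression kg·m²/s has dimensions [L^2 M T^-1], but energy has dimensions [L^2 M T^-2].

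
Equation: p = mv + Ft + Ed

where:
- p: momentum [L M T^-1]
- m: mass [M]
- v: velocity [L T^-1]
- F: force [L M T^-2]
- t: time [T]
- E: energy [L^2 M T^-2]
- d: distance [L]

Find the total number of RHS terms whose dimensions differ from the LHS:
1

LHS p: [L M T^-1]
- mv: [L M T^-1] ✓
- Ft: [L M T^-1] ✓
- Ed: [L^3 M T^-2] ✗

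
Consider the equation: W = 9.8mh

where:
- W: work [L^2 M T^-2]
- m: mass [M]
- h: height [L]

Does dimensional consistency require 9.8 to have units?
Yes

W has dimensions [L^2 M T^-2], while mh alone has dimensions [L M]. For the equation to balance, the factor 9.8 must carry dimensions [L T^-2] — it is a dimensional constant (a numerical value of a physical quantity with its units suppressed), not a pure number.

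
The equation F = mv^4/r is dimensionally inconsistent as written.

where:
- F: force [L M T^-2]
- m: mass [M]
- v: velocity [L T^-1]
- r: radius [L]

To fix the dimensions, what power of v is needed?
The exponent of v should be 2: F = mv^2/r

The LHS F has dimensions [L M T^-2]; v has dimensions [L T^-1].
As written, the RHS mv^4/r (exponent 4 on v) has dimensions [L^3 M T^-4], which does not match.
With exponent 2, the RHS mv^2/r has dimensions [L M T^-2], matching the LHS.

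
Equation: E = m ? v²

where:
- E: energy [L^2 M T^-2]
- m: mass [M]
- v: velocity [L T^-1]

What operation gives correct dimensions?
multiplication (×): E = m × v²

E [L^2 M T^-2]; m [M]; v² [L^2 T^-2].
m × v² → [L^2 M T^-2] ✓
m ÷ v² → [L^-2 M T^2] ✗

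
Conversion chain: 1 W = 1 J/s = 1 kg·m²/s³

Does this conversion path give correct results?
The chain is correct (no errors).

Correct: Watt is Joule per second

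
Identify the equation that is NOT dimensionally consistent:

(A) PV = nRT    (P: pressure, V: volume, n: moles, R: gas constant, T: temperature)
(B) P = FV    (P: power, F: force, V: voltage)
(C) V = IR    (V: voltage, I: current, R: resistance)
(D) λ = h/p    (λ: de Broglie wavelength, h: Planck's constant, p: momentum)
(B) P = FV

The equation (B) P = FV is dimensionally incorrect.

LHS (P): [L^2 M T^-3]
RHS (FV): [I^-1 L^3 M^2 T^-5] ✗

The dimensions do not match. The other three equations balance.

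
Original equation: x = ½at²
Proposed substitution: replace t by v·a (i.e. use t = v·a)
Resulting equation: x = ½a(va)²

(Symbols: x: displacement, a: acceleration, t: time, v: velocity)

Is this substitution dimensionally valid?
No

[t] = [T] and [v·a] = [L^2 T^-3]. These differ, so the substitution replaces a quantity by one of different dimensions and the result x = ½a(va)² has LHS [L] vs RHS [L^5 T^-8] — inconsistent.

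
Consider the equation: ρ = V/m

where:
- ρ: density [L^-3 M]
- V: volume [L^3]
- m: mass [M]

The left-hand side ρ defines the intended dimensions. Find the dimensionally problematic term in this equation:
The right-hand side term V/m

ρ has dimensions [L^-3 M], but V/m has dimensions [L^3 M^-1], so the term V/m is dimensionally wrong for ρ.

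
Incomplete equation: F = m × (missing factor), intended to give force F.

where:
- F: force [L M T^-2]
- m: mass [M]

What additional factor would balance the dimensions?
a (acceleration), dimensions [L T^-2]

F has dimensions [L M T^-2] and m has dimensions [M].
The missing factor must have dimensions [L M T^-2] / [M] = [L T^-2], i.e. acceleration (a).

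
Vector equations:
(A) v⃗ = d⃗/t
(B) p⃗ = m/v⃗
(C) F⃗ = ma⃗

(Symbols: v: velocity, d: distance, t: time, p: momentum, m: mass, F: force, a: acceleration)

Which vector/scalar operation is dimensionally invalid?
(B) p⃗ = m/v⃗

(A) v⃗ = d⃗/t: LHS [L T^-1], RHS [L T^-1] ✓ — displacement (vector) divided by time (scalar)
(B) p⃗ = m/v⃗: LHS [L M T^-1], RHS [L^-1 M T] ✗ — momentum is mass times velocity; should be mv⃗ (and division by a vector is undefined)
(C) F⃗ = ma⃗: LHS [L M T^-2], RHS [L M T^-2] ✓ — Force and acceleration are vectors, mass is a scalar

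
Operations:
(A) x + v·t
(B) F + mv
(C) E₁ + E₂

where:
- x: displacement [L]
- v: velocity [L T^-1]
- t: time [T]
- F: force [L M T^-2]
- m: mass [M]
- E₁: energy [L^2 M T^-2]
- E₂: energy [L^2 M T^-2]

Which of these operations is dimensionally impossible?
(B) F + mv

(A) x + v·t: x [L] and v·t [L] — same dimensions ✓
(B) F + mv: F [L M T^-2] and mv [L M T^-1] — different dimensions cannot be added/subtracted ✗
(C) E₁ + E₂: E₁ [L^2 M T^-2] and E₂ [L^2 M T^-2] — same dimensions ✓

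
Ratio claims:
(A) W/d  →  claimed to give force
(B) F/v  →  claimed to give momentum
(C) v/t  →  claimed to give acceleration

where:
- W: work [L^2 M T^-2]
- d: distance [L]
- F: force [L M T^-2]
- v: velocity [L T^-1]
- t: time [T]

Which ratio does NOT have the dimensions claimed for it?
(B) F/v does not give momentum

(A) W/d: [L M T^-2] = force [L M T^-2] ✓
(B) F/v: [M T^-1] ≠ momentum [L M T^-1] ✗
(C) v/t: [L T^-2] = acceleration [L T^-2] ✓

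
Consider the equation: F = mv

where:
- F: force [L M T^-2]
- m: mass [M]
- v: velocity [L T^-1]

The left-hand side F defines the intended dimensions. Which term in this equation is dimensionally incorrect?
The right-hand side term mv

F has dimensions [L M T^-2], but mv has dimensions [L M T^-1], so the term mv is dimensionally wrong for F.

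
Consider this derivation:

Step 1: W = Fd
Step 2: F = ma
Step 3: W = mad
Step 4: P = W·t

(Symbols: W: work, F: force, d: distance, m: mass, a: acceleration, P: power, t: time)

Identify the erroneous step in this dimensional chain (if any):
Step 4

Step 1: W = Fd → LHS [L^2 M T^-2], RHS [L^2 M T^-2] ✓
Step 2: F = ma → LHS [L M T^-2], RHS [L M T^-2] ✓
Step 3: W = mad → LHS [L^2 M T^-2], RHS [L^2 M T^-2] ✓
Step 4: P = W·t → LHS [L^2 M T^-3], RHS [L^2 M T^-1] ✗

The first dimensional inconsistency appears in step 4: P = W·t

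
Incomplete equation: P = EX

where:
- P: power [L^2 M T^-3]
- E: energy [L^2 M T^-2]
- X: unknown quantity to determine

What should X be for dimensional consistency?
X = f (inverse time / frequency (1/t)), dimensions [T^-1]

P has dimensions [L^2 M T^-3]; the rest of the RHS (E) has dimensions [L^2 M T^-2].
So X must have dimensions [T^-1] — X = f (inverse time / frequency (1/t)).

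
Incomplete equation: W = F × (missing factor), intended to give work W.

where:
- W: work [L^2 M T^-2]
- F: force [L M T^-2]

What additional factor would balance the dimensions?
d (distance), dimensions [L]

W has dimensions [L^2 M T^-2] and F has dimensions [L M T^-2].
The missing factor must have dimensions [L^2 M T^-2] / [L M T^-2] = [L], i.e. distance (d).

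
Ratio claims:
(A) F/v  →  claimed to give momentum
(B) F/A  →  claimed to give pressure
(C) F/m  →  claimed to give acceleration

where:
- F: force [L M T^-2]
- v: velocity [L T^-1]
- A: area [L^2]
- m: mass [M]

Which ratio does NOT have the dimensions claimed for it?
(A) F/v does not give momentum

(A) F/v: [M T^-1] ≠ momentum [L M T^-1] ✗
(B) F/A: [L^-1 M T^-2] = pressure [L^-1 M T^-2] ✓
(C) F/m: [L T^-2] = acceleration [L T^-2] ✓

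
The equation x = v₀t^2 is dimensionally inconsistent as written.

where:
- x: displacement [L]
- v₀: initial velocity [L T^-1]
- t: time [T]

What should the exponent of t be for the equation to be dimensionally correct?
The exponent of t should be 1: x = v₀t

The LHS x has dimensions [L]; t has dimensions [T].
As written, the RHS v₀t^2 (exponent 2 on t) has dimensions [L T], which does not match.
With exponent 1, the RHS v₀t has dimensions [L], matching the LHS.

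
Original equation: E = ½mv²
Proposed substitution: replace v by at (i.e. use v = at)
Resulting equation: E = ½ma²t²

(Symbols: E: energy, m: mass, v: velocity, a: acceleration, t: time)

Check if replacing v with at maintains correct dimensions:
Yes

[v] = [L T^-1] and [at] = [L T^-1]. These match, so the substitution replaces a quantity by one of the same dimensions and the result E = ½ma²t² has LHS [L^2 M T^-2] vs RHS [L^2 M T^-2] — still consistent.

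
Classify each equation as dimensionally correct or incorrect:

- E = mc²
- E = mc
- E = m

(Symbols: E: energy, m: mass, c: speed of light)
Dimensionally correct: E = mc²
Dimensionally incorrect: E = mc, E = m
Ordered (correct first, then incorrect): E = mc², E = mc, E = m

- E = mc²: LHS [L^2 M T^-2], RHS [L^2 M T^-2] → correct ✓
- E = mc: LHS [L^2 M T^-2], RHS [L M T^-1] → incorrect ✗
- E = m: LHS [L^2 M T^-2], RHS [M] → incorrect ✗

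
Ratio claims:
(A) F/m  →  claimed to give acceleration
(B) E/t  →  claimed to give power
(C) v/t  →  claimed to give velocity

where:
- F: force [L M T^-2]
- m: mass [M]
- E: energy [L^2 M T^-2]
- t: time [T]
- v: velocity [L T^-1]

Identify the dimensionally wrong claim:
(C) v/t does not give velocity

(A) F/m: [L T^-2] = acceleration [L T^-2] ✓
(B) E/t: [L^2 M T^-3] = power [L^2 M T^-3] ✓
(C) v/t: [L T^-2] ≠ velocity [L T^-1] ✗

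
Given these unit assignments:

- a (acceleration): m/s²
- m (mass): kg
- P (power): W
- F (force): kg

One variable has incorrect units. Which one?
F

The variable F (force) should have units N, not kg.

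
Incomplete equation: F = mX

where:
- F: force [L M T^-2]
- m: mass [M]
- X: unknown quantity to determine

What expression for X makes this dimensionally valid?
X = a (acceleration), dimensions [L T^-2]

F has dimensions [L M T^-2]; the rest of the RHS (m) has dimensions [M].
So X must have dimensions [L T^-2] — X = a (acceleration).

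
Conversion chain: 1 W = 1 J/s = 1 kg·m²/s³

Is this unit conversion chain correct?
The chain is correct (no errors).

Correct: Watt is Joule per second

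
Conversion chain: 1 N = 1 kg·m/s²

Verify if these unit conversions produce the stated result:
The chain is correct (no errors).

Correct: Newton is defined as kg·m/s²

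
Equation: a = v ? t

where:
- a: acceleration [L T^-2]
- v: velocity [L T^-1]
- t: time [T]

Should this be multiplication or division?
division (÷): a = v ÷ t

a [L T^-2]; v [L T^-1]; t [T].
v × t → [L] ✗
v ÷ t → [L T^-2] ✓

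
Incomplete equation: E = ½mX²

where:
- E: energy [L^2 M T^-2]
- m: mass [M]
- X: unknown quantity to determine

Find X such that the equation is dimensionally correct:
X = v (velocity), dimensions [L T^-1]

E has dimensions [L^2 M T^-2]; the rest of the RHS (½m) has dimensions [M].
So X² must have dimensions [L^2 T^-2], i.e. X has dimensions [L T^-1] — X = v (velocity).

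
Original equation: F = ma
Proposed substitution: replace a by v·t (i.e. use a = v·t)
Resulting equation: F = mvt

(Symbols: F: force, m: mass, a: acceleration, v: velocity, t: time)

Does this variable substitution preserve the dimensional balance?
No

[a] = [L T^-2] and [v·t] = [L]. These differ, so the substitution replaces a quantity by one of different dimensions and the result F = mvt has LHS [L M T^-2] vs RHS [L M] — inconsistent.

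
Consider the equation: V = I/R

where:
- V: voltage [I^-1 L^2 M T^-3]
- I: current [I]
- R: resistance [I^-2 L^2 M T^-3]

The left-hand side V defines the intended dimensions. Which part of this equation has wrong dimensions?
The right-hand side term I/R

V has dimensions [I^-1 L^2 M T^-3], but I/R has dimensions [I^3 L^-2 M^-1 T^3], so the term I/R is dimensionally wrong for V.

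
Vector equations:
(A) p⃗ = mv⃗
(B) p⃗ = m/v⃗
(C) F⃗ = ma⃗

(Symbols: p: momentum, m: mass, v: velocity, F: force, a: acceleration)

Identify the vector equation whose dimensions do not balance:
(B) p⃗ = m/v⃗

(A) p⃗ = mv⃗: LHS [L M T^-1], RHS [L M T^-1] ✓ — mass (scalar) times velocity (vector)
(B) p⃗ = m/v⃗: LHS [L M T^-1], RHS [L^-1 M T] ✗ — momentum is mass times velocity; should be mv⃗ (and division by a vector is undefined)
(C) F⃗ = ma⃗: LHS [L M T^-2], RHS [L M T^-2] ✓ — Force and acceleration are vectors, mass is a scalar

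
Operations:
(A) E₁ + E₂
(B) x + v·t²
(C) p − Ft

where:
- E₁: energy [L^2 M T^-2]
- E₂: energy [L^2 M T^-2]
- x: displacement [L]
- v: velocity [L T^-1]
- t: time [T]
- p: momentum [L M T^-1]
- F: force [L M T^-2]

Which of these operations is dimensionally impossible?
(B) x + v·t²

(A) E₁ + E₂: E₁ [L^2 M T^-2] and E₂ [L^2 M T^-2] — same dimensions ✓
(B) x + v·t²: x [L] and v·t² [L T] — different dimensions cannot be added/subtracted ✗
(C) p − Ft: p [L M T^-1] and Ft [L M T^-1] — same dimensions ✓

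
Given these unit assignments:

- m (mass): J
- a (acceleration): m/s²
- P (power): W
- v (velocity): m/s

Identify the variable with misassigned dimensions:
m

The variable m (mass) should have units kg, not J.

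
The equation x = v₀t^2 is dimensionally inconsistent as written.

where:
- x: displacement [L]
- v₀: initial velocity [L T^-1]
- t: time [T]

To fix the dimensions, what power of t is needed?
The exponent of t should be 1: x = v₀t

The LHS x has dimensions [L]; t has dimensions [T].
As written, the RHS v₀t^2 (exponent 2 on t) has dimensions [L T], which does not match.
With exponent 1, the RHS v₀t has dimensions [L], matching the LHS.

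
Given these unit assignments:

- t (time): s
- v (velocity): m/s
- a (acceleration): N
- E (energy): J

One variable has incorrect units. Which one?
a

The variable a (acceleration) should have units m/s², not N.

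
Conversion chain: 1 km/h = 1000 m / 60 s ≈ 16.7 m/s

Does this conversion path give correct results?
The chain is incorrect (it contains an error).

Incorrect: 1 h = 3600 s, not 60 s (1 km/h ≈ 0.278 m/s)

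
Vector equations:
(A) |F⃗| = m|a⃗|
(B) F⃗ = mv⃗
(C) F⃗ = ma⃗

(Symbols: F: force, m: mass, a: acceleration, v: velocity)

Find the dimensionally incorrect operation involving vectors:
(B) F⃗ = mv⃗

(A) |F⃗| = m|a⃗|: LHS [L M T^-2], RHS [L M T^-2] ✓ — magnitudes of vectors are scalars
(B) F⃗ = mv⃗: LHS [L M T^-2], RHS [L M T^-1] ✗ — mass times velocity is momentum, not force; should be ma⃗
(C) F⃗ = ma⃗: LHS [L M T^-2], RHS [L M T^-2] ✓ — Force and acceleration are vectors, mass is a scalar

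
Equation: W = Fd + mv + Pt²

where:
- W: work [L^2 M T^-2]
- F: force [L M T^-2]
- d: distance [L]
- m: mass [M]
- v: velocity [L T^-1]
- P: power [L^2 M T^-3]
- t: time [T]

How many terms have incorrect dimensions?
2

LHS W: [L^2 M T^-2]
- Fd: [L^2 M T^-2] ✓
- mv: [L M T^-1] ✗
- Pt²: [L^2 M T^-1] ✗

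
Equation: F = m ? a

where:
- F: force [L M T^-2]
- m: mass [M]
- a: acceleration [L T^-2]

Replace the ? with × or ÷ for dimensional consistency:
multiplication (×): F = m × a

F [L M T^-2]; m [M]; a [L T^-2].
m × a → [L M T^-2] ✓
m ÷ a → [L^-1 M T^2] ✗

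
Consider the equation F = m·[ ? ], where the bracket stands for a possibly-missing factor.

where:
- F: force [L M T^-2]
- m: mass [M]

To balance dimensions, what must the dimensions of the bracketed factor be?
[L T^-2] — acceleration (e.g. a)

F has dimensions [L M T^-2]; m has dimensions [M].
The bracketed factor must supply [L M T^-2] / [M] = [L T^-2].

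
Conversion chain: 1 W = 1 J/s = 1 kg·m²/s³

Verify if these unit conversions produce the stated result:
The chain is correct (no errors).

Correct: Watt is Joule per second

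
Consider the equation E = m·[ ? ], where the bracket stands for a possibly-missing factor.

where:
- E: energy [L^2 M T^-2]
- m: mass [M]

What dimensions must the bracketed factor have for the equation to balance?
[L^2 T^-2] — velocity squared (e.g. v²)

E has dimensions [L^2 M T^-2]; m has dimensions [M].
The bracketed factor must supply [L^2 M T^-2] / [M] = [L^2 T^-2].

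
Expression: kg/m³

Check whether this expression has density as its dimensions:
Yes

The expression kg/m³ has dimensions [L^-3 M], which is exactly density [L^-3 M].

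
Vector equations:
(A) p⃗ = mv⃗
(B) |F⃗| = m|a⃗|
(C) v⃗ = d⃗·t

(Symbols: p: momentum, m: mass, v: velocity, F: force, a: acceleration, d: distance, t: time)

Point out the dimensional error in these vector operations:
(C) v⃗ = d⃗·t

(A) p⃗ = mv⃗: LHS [L M T^-1], RHS [L M T^-1] ✓ — mass (scalar) times velocity (vector)
(B) |F⃗| = m|a⃗|: LHS [L M T^-2], RHS [L M T^-2] ✓ — magnitudes of vectors are scalars
(C) v⃗ = d⃗·t: LHS [L T^-1], RHS [L T] ✗ — velocity is displacement per time; should be d⃗/t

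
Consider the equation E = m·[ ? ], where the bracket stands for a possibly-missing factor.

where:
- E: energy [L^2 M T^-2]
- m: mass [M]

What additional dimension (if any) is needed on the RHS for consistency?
[L^2 T^-2] — velocity squared (e.g. v²)

E has dimensions [L^2 M T^-2]; m has dimensions [M].
The bracketed factor must supply [L^2 M T^-2] / [M] = [L^2 T^-2].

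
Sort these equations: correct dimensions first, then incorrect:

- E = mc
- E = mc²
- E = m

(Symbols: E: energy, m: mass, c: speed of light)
Dimensionally correct: E = mc²
Dimensionally incorrect: E = mc, E = m
Ordered (correct first, then incorrect): E = mc², E = mc, E = m

- E = mc: LHS [L^2 M T^-2], RHS [L M T^-1] → incorrect ✗
- E = mc²: LHS [L^2 M T^-2], RHS [L^2 M T^-2] → correct ✓
- E = m: LHS [L^2 M T^-2], RHS [M] → incorrect ✗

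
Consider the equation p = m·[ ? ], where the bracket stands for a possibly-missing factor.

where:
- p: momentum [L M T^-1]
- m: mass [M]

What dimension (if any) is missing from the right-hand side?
[L T^-1] — velocity (e.g. v)

p has dimensions [L M T^-1]; m has dimensions [M].
The bracketed factor must supply [L M T^-1] / [M] = [L T^-1].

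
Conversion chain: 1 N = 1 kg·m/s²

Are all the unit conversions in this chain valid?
The chain is correct (no errors).

Correct: Newton is defined as kg·m/s²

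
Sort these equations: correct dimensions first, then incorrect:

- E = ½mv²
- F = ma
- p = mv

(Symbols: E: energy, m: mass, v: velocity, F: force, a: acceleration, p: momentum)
Dimensionally correct: E = ½mv², F = ma, p = mv
Dimensionally incorrect: none
Ordered (correct first, then incorrect): E = ½mv², F = ma, p = mv

- E = ½mv²: LHS [L^2 M T^-2], RHS [L^2 M T^-2] → correct ✓
- F = ma: LHS [L M T^-2], RHS [L M T^-2] → correct ✓
- p = mv: LHS [L M T^-1], RHS [L M T^-1] → correct ✓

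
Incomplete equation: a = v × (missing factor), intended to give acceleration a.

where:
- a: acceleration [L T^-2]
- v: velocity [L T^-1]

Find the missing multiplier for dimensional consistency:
1/t (inverse time), dimensions [T^-1]

a has dimensions [L T^-2] and v has dimensions [L T^-1].
The missing factor must have dimensions [L T^-2] / [L T^-1] = [T^-1], i.e. inverse time (1/t).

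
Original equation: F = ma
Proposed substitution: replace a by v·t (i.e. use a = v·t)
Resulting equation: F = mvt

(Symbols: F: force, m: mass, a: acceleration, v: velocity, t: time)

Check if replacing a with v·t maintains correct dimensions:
No

[a] = [L T^-2] and [v·t] = [L]. These differ, so the substitution replaces a quantity by one of different dimensions and the result F = mvt has LHS [L M T^-2] vs RHS [L M] — inconsistent.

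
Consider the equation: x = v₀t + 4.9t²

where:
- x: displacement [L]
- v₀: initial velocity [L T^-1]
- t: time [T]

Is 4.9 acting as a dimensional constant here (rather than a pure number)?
Yes

x has dimensions [L], while t² alone has dimensions [T^2]. For the equation to balance, the factor 4.9 must carry dimensions [L T^-2] — it is a dimensional constant (a numerical value of a physical quantity with its units suppressed), not a pure number.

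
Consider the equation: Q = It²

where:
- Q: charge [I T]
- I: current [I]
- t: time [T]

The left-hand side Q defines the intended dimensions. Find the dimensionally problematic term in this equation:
The right-hand side term It²

Q has dimensions [I T], but It² has dimensions [I T^2], so the term It² is dimensionally wrong for Q.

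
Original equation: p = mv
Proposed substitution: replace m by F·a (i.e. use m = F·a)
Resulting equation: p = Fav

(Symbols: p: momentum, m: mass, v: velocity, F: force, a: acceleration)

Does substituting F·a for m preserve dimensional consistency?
No

[m] = [M] and [F·a] = [L^2 M T^-4]. These differ, so the substitution replaces a quantity by one of different dimensions and the result p = Fav has LHS [L M T^-1] vs RHS [L^3 M T^-5] — inconsistent.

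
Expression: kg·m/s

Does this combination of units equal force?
No

The expression kg·m/s has dimensions [L M T^-1], but force has dimensions [L M T^-2].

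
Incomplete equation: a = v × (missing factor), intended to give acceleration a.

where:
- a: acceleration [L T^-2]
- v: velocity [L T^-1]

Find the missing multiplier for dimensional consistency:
1/t (inverse time), dimensions [T^-1]

a has dimensions [L T^-2] and v has dimensions [L T^-1].
The missing factor must have dimensions [L T^-2] / [L T^-1] = [T^-1], i.e. inverse time (1/t).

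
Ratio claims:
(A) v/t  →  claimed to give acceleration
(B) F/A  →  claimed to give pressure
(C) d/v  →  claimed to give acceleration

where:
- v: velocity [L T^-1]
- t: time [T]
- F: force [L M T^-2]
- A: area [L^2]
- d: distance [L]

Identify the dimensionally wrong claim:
(C) d/v does not give acceleration

(A) v/t: [L T^-2] = acceleration [L T^-2] ✓
(B) F/A: [L^-1 M T^-2] = pressure [L^-1 M T^-2] ✓
(C) d/v: [T] ≠ acceleration [L T^-2] ✗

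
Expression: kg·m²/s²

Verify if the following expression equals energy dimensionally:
Yes

The expression kg·m²/s² has dimensions [L^2 M T^-2], which is exactly energy [L^2 M T^-2].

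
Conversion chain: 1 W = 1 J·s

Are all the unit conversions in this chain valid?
The chain is incorrect (it contains an error).

Incorrect: Watt is J/s, not J·s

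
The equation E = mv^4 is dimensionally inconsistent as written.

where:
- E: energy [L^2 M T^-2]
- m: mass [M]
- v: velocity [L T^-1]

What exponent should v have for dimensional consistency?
The exponent of v should be 2: E = mv^2

The LHS E has dimensions [L^2 M T^-2]; v has dimensions [L T^-1].
As written, the RHS mv^4 (exponent 4 on v) has dimensions [L^4 M T^-4], which does not match.
With exponent 2, the RHS mv^2 has dimensions [L^2 M T^-2], matching the LHS.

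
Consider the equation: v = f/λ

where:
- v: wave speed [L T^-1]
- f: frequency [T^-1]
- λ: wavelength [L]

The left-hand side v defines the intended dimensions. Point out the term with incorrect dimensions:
The right-hand side term f/λ

v has dimensions [L T^-1], but f/λ has dimensions [L^-1 T^-1], so the term f/λ is dimensionally wrong for v.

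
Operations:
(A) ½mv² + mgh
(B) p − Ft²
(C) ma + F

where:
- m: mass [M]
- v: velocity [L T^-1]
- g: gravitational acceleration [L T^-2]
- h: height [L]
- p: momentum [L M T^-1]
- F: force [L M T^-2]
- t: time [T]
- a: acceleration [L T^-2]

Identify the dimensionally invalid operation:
(B) p − Ft²

(A) ½mv² + mgh: ½mv² [L^2 M T^-2] and mgh [L^2 M T^-2] — same dimensions ✓
(B) p − Ft²: p [L M T^-1] and Ft² [L M] — different dimensions cannot be added/subtracted ✗
(C) ma + F: ma [L M T^-2] and F [L M T^-2] — same dimensions ✓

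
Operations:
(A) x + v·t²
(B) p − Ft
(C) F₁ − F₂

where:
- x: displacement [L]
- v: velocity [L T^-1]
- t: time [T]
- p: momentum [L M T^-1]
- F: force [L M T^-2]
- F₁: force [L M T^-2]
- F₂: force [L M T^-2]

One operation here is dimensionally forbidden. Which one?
(A) x + v·t²

(A) x + v·t²: x [L] and v·t² [L T] — different dimensions cannot be added/subtracted ✗
(B) p − Ft: p [L M T^-1] and Ft [L M T^-1] — same dimensions ✓
(C) F₁ − F₂: F₁ [L M T^-2] and F₂ [L M T^-2] — same dimensions ✓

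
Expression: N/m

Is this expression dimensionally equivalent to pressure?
No

The expression N/m has dimensions [M T^-2], but pressure has dimensions [L^-1 M T^-2].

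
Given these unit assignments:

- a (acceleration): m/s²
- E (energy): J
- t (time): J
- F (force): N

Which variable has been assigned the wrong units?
t

The variable t (time) should have units s, not J.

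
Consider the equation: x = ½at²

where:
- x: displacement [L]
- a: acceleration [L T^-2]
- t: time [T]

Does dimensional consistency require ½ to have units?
No

x has dimensions [L] and at² already has dimensions [L], so the equation balances without ½ contributing any dimensions. ½ is a pure (dimensionless) number; changing or removing it would not affect dimensional consistency.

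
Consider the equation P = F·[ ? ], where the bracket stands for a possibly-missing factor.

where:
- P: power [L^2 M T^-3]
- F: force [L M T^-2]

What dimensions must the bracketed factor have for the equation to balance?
[L T^-1] — velocity (e.g. v)

P has dimensions [L^2 M T^-3]; F has dimensions [L M T^-2].
The bracketed factor must supply [L^2 M T^-3] / [L M T^-2] = [L T^-1].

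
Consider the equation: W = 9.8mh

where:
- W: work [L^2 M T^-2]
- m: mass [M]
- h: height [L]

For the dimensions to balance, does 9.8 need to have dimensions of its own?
Yes

W has dimensions [L^2 M T^-2], while mh alone has dimensions [L M]. For the equation to balance, the factor 9.8 must carry dimensions [L T^-2] — it is a dimensional constant (a numerical value of a physical quantity with its units suppressed), not a pure number.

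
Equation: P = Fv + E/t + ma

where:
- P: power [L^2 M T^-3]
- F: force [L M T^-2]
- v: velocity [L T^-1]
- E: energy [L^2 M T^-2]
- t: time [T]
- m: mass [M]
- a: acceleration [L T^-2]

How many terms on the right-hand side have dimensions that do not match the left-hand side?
1

LHS P: [L^2 M T^-3]
- Fv: [L^2 M T^-3] ✓
- E/t: [L^2 M T^-3] ✓
- ma: [L M T^-2] ✗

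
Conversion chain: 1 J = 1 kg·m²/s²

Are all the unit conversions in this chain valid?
The chain is correct (no errors).

Correct: Joule is defined as kg·m²/s²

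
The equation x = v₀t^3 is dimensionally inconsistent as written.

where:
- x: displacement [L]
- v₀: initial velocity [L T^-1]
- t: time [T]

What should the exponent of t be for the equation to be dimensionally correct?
The exponent of t should be 1: x = v₀t

The LHS x has dimensions [L]; t has dimensions [T].
As written, the RHS v₀t^3 (exponent 3 on t) has dimensions [L T^2], which does not match.
With exponent 1, the RHS v₀t has dimensions [L], matching the LHS.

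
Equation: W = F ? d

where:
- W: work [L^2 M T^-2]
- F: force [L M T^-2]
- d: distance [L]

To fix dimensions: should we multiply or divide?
multiplication (×): W = F × d

W [L^2 M T^-2]; F [L M T^-2]; d [L].
F × d → [L^2 M T^-2] ✓
F ÷ d → [M T^-2] ✗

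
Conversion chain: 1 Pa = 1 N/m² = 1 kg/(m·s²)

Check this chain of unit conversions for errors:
The chain is correct (no errors).

Correct: Pascal is Newton per square meter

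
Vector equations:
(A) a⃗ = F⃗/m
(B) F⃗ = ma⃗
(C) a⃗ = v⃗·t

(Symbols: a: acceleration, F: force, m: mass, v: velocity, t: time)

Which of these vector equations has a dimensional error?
(C) a⃗ = v⃗·t

(A) a⃗ = F⃗/m: LHS [L T^-2], RHS [L T^-2] ✓ — force (vector) divided by mass (scalar)
(B) F⃗ = ma⃗: LHS [L M T^-2], RHS [L M T^-2] ✓ — Force and acceleration are vectors, mass is a scalar
(C) a⃗ = v⃗·t: LHS [L T^-2], RHS [L] ✗ — acceleration is velocity per time; should be v⃗/t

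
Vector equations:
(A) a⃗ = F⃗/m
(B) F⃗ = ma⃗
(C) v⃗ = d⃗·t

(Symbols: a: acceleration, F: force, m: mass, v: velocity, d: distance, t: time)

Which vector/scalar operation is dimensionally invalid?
(C) v⃗ = d⃗·t

(A) a⃗ = F⃗/m: LHS [L T^-2], RHS [L T^-2] ✓ — force (vector) divided by mass (scalar)
(B) F⃗ = ma⃗: LHS [L M T^-2], RHS [L M T^-2] ✓ — Force and acceleration are vectors, mass is a scalar
(C) v⃗ = d⃗·t: LHS [L T^-1], RHS [L T] ✗ — velocity is displacement per time; should be d⃗/t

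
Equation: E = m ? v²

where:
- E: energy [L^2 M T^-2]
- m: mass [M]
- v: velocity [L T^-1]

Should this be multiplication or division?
multiplication (×): E = m × v²

E [L^2 M T^-2]; m [M]; v² [L^2 T^-2].
m × v² → [L^2 M T^-2] ✓
m ÷ v² → [L^-2 M T^2] ✗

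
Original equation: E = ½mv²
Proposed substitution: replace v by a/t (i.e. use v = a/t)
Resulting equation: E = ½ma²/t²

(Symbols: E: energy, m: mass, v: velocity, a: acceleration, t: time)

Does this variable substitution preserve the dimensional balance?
No

[v] = [L T^-1] and [a/t] = [L T^-3]. These differ, so the substitution replaces a quantity by one of different dimensions and the result E = ½ma²/t² has LHS [L^2 M T^-2] vs RHS [L^2 M T^-6] — inconsistent.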